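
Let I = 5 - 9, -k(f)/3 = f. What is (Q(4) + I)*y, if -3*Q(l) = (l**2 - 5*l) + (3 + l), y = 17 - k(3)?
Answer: -130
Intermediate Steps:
k(f) = -3*f
I = -4
y = 26 (y = 17 - (-3)*3 = 17 - 1*(-9) = 17 + 9 = 26)
Q(l) = -1 - l**2/3 + 4*l/3 (Q(l) = -((l**2 - 5*l) + (3 + l))/3 = -(3 + l**2 - 4*l)/3 = -1 - l**2/3 + 4*l/3)
(Q(4) + I)*y = ((-1 - 1/3*4**2 + (4/3)*4) - 4)*26 = ((-1 - 1/3*16 + 16/3) - 4)*26 = ((-1 - 16/3 + 16/3) - 4)*26 = (-1 - 4)*26 = -5*26 = -130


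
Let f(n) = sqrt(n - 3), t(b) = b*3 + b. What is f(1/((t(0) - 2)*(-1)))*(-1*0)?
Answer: 0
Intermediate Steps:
t(b) = 4*b (t(b) = 3*b + b = 4*b)
f(n) = sqrt(-3 + n)
f(1/((t(0) - 2)*(-1)))*(-1*0) = sqrt(-3 + 1/((4*0 - 2)*(-1)))*(-1*0) = sqrt(-3 - 1/(0 - 2))*0 = sqrt(-3 - 1/(-2))*0 = sqrt(-3 - 1/2*(-1))*0 = sqrt(-3 + 1/2)*0 = sqrt(-5/2)*0 = (I*sqrt(10)/2)*0 = 0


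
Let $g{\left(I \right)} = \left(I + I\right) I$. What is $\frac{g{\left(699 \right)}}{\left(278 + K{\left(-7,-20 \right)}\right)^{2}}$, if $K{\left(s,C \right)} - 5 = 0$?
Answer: $\frac{977202}{80089} \approx 12.201$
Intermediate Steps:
$K{\left(s,C \right)} = 5$ ($K{\left(s,C \right)} = 5 + 0 = 5$)
$g{\left(I \right)} = 2 I^{2}$ ($g{\left(I \right)} = 2 I I = 2 I^{2}$)
$\frac{g{\left(699 \right)}}{\left(278 + K{\left(-7,-20 \right)}\right)^{2}} = \frac{2 \cdot 699^{2}}{\left(278 + 5\right)^{2}} = \frac{2 \cdot 488601}{283^{2}} = \frac{977202}{80089}$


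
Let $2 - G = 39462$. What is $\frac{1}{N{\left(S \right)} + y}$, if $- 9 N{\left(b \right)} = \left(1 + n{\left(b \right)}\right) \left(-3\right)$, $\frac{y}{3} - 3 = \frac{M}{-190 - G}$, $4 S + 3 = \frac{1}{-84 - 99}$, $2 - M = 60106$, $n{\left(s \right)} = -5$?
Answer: $\frac{1785}{5489} \approx 0.3252$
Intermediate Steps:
$G = -39460$ ($G = 2 - 39462 = -39460$)
$M = -60104$ ($M = 2 - 60106 = -60104$)
$S = - \frac{275}{366}$ ($S = - \frac{3}{4} + \frac{1}{4 \left(-84 - 99\right)} = - \frac{3}{4} + \frac{1}{4 \left(-183\right)} = - \frac{3}{4} + \frac{1}{4} \left(- \frac{1}{183}\right) = - \frac{3}{4} - \frac{1}{732} = - \frac{275}{366} \approx -0.75137$)
$y = \frac{2623}{595}$ ($y = 9 + 3 \left(- \frac{60104}{-190 - -39460}\right) = 9 + 3 \left(- \frac{60104}{-190 + 39460}\right) = 9 + 3 \left(- \frac{60104}{39270}\right) = 9 + 3 \left(\left(-60104\right) \frac{1}{39270}\right) = 9 + 3 \left(- \frac{2732}{1785}\right) = 9 - \frac{2732}{595} = \frac{2623}{595} \approx 4.4084$)
$N{\left(b \right)} = - \frac{4}{3}$ ($N{\left(b \right)} = - \frac{\left(1 - 5\right) \left(-3\right)}{9} = - \frac{\left(-4\right) \left(-3\right)}{9} = \left(- \frac{1}{9}\right) 12 = - \frac{4}{3}$)
$\frac{1}{N{\left(S \right)} + y} = \frac{1}{- \frac{4}{3} + \frac{2623}{595}} = \frac{1}{\frac{5489}{1785}} = \frac{1785}{5489}$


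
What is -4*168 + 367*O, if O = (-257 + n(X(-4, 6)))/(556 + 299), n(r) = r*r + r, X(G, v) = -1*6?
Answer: -657869/855 ≈ -769.44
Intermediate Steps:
X(G, v) = -6
n(r) = r + r**2 (n(r) = r**2 + r = r + r**2)
O = -227/855 (O = (-257 - 6*(1 - 6))/(556 + 299) = (-257 - 6*(-5))/855 = (-257 + 30)*(1/855) = -227*1/855 = -227/855 ≈ -0.26550)
-4*168 + 367*O = -4*168 + 367*(-227/855) = -672 - 83309/855 = -657869/855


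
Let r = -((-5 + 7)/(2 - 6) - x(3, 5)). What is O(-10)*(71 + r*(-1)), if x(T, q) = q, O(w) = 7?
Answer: 917/2 ≈ 458.50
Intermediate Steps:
r = 11/2 (r = -((-5 + 7)/(2 - 6) - 1*5) = -(2/(-4) - 5) = -(2*(-¼) - 5) = -(-½ - 5) = -1*(-11/2) = 11/2 ≈ 5.5000)
O(-10)*(71 + r*(-1)) = 7*(71 + (11/2)*(-1)) = 7*(71 - 11/2) = 7*(131/2) = 917/2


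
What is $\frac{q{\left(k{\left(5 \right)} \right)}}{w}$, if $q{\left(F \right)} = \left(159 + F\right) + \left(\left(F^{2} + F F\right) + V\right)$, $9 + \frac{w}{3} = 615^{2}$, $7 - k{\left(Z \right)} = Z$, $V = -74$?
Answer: $\frac{95}{1134648} \approx 8.3726 \cdot 10^{-5}$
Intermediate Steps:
$k{\left(Z \right)} = 7 - Z$
$w = 1134648$ ($w = -27 + 3 \cdot 615^{2} = -27 + 3 \cdot 378225 = -27 + 1134675 = 1134648$)
$q{\left(F \right)} = 85 + F + 2 F^{2}$ ($q{\left(F \right)} = \left(159 + F\right) - \left(74 - F^{2} - F F\right) = \left(159 + F\right) + \left(\left(F^{2} + F^{2}\right) - 74\right) = \left(159 + F\right) + \left(2 F^{2} - 74\right) = \left(159 + F\right) + \left(-74 + 2 F^{2}\right) = 85 + F + 2 F^{2}$)
$\frac{q{\left(k{\left(5 \right)} \right)}}{w} = \frac{85 + \left(7 - 5\right) + 2 \left(7 - 5\right)^{2}}{1134648} = \left(85 + \left(7 - 5\right) + 2 \left(7 - 5\right)^{2}\right) \frac{1}{1134648} = \left(85 + 2 + 2 \cdot 2^{2}\right) \frac{1}{1134648} = \left(85 + 2 + 2 \cdot 4\right) \frac{1}{1134648} = \left(85 + 2 + 8\right) \frac{1}{1134648} = 95 \cdot \frac{1}{1134648} = \frac{95}{1134648}$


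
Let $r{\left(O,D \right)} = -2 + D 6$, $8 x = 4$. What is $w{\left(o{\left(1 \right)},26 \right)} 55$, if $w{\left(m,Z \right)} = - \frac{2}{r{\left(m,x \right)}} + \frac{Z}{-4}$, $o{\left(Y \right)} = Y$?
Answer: $- \frac{935}{2} \approx -467.5$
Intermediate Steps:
$x = \frac{1}{2}$ ($x = \frac{1}{8} \cdot 4 = \frac{1}{2} \approx 0.5$)
$r{\left(O,D \right)} = -2 + 6 D$
$w{\left(m,Z \right)} = -2 - \frac{Z}{4}$ ($w{\left(m,Z \right)} = - \frac{2}{-2 + 6 \cdot \frac{1}{2}} + \frac{Z}{-4} = - \frac{2}{-2 + 3} + Z \left(- \frac{1}{4}\right) = - \frac{2}{1} - \frac{Z}{4} = \left(-2\right) 1 - \frac{Z}{4} = -2 - \frac{Z}{4}$)
$w{\left(o{\left(1 \right)},26 \right)} 55 = \left(-2 - \frac{13}{2}\right) 55 = \left(- \frac{17}{2}\right) 55 = - \frac{935}{2}$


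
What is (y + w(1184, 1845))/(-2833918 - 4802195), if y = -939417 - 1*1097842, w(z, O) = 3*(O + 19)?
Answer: 2031667/7636113 ≈ 0.26606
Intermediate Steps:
w(z, O) = 57 + 3*O (w(z, O) = 3*(19 + O) = 57 + 3*O)
y = -2037259 (y = -939417 - 1097842 = -2037259)
(y + w(1184, 1845))/(-2833918 - 4802195) = (-2037259 + (57 + 3*1845))/(-2833918 - 4802195) = (-2037259 + (57 + 5535))/(-7636113) = (-2037259 + 5592)*(-1/7636113) = -2031667*(-1/7636113) = 2031667/7636113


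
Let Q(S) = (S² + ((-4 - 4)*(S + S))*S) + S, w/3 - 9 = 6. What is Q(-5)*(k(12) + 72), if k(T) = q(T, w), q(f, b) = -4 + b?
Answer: -42940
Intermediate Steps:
w = 45 (w = 27 + 3*6 = 27 + 18 = 45)
k(T) = 41 (k(T) = -4 + 45 = 41)
Q(S) = S - 15*S² (Q(S) = (S² + (-16*S)*S) + S = (S² - 16*S²) + S = -15*S² + S = S - 15*S²)
Q(-5)*(k(12) + 72) = (-5*(1 - 15*(-5)))*(41 + 72) = -5*(1 + 75)*113 = -5*76*113 = -380*113 = -42940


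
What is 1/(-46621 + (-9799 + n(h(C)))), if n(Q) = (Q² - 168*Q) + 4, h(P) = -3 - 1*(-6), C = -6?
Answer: -1/56911 ≈ -1.7571e-5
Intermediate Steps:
h(P) = 3 (h(P) = -3 + 6 = 3)
n(Q) = 4 + Q² - 168*Q
1/(-46621 + (-9799 + n(h(C)))) = 1/(-46621 + (-9799 + (4 + 3² - 168*3))) = 1/(-46621 + (-9799 + (4 + 9 - 504))) = 1/(-46621 + (-9799 - 491)) = 1/(-46621 - 10290) = 1/(-56911) = -1/56911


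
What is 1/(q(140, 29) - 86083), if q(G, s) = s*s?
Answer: -1/85242 ≈ -1.1731e-5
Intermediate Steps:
q(G, s) = s²
1/(q(140, 29) - 86083) = 1/(29² - 86083) = 1/(841 - 86083) = 1/(-85242) = -1/85242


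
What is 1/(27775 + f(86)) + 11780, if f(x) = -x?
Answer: 326176421/27689 ≈ 11780.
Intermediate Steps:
1/(27775 + f(86)) + 11780 = 1/(27775 - 1*86) + 11780 = 1/(27775 - 86) + 11780 = 1/27689 + 11780 = 326176421/27689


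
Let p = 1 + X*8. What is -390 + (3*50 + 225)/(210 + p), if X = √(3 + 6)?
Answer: -18255/47 ≈ -388.40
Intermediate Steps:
X = 3 (X = √9 = 3)
p = 25 (p = 1 + 3*8 = 1 + 24 = 25)
-390 + (3*50 + 225)/(210 + p) = -390 + (3*50 + 225)/(210 + 25) = -390 + (150 + 225)/235 = -390 + 375*(1/235) = -390 + 75/47 = -18255/47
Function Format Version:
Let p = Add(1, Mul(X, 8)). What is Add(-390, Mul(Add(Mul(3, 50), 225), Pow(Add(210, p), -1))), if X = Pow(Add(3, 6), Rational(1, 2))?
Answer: Rational(-18255, 47) ≈ -388.40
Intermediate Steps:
X = 3 (X = Pow(9, Rational(1, 2)) = 3)
p = 25 (p = Add(1, Mul(3, 8)) = Add(1, 24) = 25)
Add(-390, Mul(Add(Mul(3, 50), 225), Pow(Add(210, p), -1))) = Add(-390, Mul(Add(Mul(3, 50), 225), Pow(Add(210, 25), -1))) = Add(-390, Mul(Add(150, 225), Pow(235, -1))) = Add(-390, Mul(375, Rational(1, 235))) = Add(-390, Rational(75, 47)) = Rational(-18255, 47)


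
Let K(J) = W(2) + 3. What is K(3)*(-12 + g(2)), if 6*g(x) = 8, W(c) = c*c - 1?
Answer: -64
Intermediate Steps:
W(c) = -1 + c**2 (W(c) = c**2 - 1 = -1 + c**2)
g(x) = 4/3 (g(x) = (1/6)*8 = 4/3)
K(J) = 6 (K(J) = (-1 + 2**2) + 3 = (-1 + 4) + 3 = 3 + 3 = 6)
K(3)*(-12 + g(2)) = 6*(-12 + 4/3) = 6*(-32/3) = -64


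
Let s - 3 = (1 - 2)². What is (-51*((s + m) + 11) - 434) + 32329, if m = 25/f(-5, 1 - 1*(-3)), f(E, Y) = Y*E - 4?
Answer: 249465/8 ≈ 31183.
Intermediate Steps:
f(E, Y) = -4 + E*Y (f(E, Y) = E*Y - 4 = -4 + E*Y)
s = 4 (s = 3 + (1 - 2)² = 3 + (-1)² = 3 + 1 = 4)
m = -25/24 (m = 25/(-4 - 5*(1 - 1*(-3))) = 25/(-4 - 5*(1 + 3)) = 25/(-4 - 5*4) = 25/(-4 - 20) = 25/(-24) = 25*(-1/24) = -25/24 ≈ -1.0417)
(-51*((s + m) + 11) - 434) + 32329 = (-51*((4 - 25/24) + 11) - 434) + 32329 = (-51*(71/24 + 11) - 434) + 32329 = (-51*335/24 - 434) + 32329 = (-5695/8 - 434) + 32329 = -9167/8 + 32329 = 249465/8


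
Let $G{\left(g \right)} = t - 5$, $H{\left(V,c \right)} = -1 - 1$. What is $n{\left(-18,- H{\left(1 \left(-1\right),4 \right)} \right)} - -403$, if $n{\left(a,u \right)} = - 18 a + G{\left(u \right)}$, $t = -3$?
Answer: $719$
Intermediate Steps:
$H{\left(V,c \right)} = -2$
$G{\left(g \right)} = -8$ ($G{\left(g \right)} = -3 - 5 = -8$)
$n{\left(a,u \right)} = -8 - 18 a$ ($n{\left(a,u \right)} = - 18 a - 8 = -8 - 18 a$)
$n{\left(-18,- H{\left(1 \left(-1\right),4 \right)} \right)} - -403 = \left(-8 - -324\right) - -403 = \left(-8 + 324\right) + 403 = 316 + 403 = 719$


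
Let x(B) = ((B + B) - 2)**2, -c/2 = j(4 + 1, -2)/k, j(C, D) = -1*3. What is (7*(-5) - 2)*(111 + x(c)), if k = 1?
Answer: -7807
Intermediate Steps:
j(C, D) = -3
c = 6 (c = -(-6)/1 = -(-6) = -2*(-3) = 6)
x(B) = (-2 + 2*B)**2 (x(B) = (2*B - 2)**2 = (-2 + 2*B)**2)
(7*(-5) - 2)*(111 + x(c)) = (7*(-5) - 2)*(111 + 4*(-1 + 6)**2) = (-35 - 2)*(111 + 4*5**2) = -37*(111 + 4*25) = -37*(111 + 100) = -37*211 = -7807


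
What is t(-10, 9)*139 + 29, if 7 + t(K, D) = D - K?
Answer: 1697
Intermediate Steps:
t(K, D) = -7 + D - K (t(K, D) = -7 + (D - K) = -7 + D - K)
t(-10, 9)*139 + 29 = (-7 + 9 - 1*(-10))*139 + 29 = (-7 + 9 + 10)*139 + 29 = 12*139 + 29 = 1668 + 29 = 1697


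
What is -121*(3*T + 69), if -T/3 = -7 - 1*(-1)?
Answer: -14883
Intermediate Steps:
T = 18 (T = -3*(-7 - 1*(-1)) = -3*(-7 + 1) = -3*(-6) = 18)
-121*(3*T + 69) = -121*(3*18 + 69) = -121*(54 + 69) = -121*123 = -14883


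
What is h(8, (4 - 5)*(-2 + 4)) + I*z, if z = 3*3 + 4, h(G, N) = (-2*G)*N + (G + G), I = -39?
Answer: -459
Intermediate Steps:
h(G, N) = 2*G - 2*G*N (h(G, N) = -2*G*N + 2*G = 2*G - 2*G*N)
z = 13 (z = 9 + 4 = 13)
h(8, (4 - 5)*(-2 + 4)) + I*z = 2*8*(1 - (4 - 5)*(-2 + 4)) - 39*13 = 2*8*(1 - (-1)*2) - 507 = 2*8*(1 - 1*(-2)) - 507 = 2*8*(1 + 2) - 507 = 2*8*3 - 507 = 48 - 507 = -459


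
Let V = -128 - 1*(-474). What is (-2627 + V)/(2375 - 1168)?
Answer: -2281/1207 ≈ -1.8898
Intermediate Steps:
V = 346 (V = -128 + 474 = 346)
(-2627 + V)/(2375 - 1168) = (-2627 + 346)/(2375 - 1168) = -2281/1207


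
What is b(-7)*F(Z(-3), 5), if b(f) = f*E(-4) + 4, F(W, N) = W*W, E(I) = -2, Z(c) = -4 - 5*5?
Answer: 15138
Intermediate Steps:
Z(c) = -29 (Z(c) = -4 - 25 = -29)
F(W, N) = W²
b(f) = 4 - 2*f (b(f) = f*(-2) + 4 = -2*f + 4 = 4 - 2*f)
b(-7)*F(Z(-3), 5) = (4 - 2*(-7))*(-29)² = (4 + 14)*841 = 18*841 = 15138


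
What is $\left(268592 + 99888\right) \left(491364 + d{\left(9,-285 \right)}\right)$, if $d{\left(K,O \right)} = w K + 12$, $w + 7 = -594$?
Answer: $179069120160$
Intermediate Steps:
$w = -601$ ($w = -7 - 594 = -601$)
$d{\left(K,O \right)} = 12 - 601 K$ ($d{\left(K,O \right)} = - 601 K + 12 = 12 - 601 K$)
$\left(268592 + 99888\right) \left(491364 + d{\left(9,-285 \right)}\right) = \left(268592 + 99888\right) \left(491364 + \left(12 - 5409\right)\right) = 368480 \left(491364 + \left(12 - 5409\right)\right) = 368480 \left(491364 - 5397\right) = 368480 \cdot 485967 = 179069120160$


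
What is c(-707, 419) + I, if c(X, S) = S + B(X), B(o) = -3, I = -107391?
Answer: -106975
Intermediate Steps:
c(X, S) = -3 + S (c(X, S) = S - 3 = -3 + S)
c(-707, 419) + I = (-3 + 419) - 107391 = 416 - 107391 = -106975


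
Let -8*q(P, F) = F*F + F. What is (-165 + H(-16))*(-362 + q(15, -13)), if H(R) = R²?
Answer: -69433/2 ≈ -34717.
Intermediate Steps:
q(P, F) = -F/8 - F²/8 (q(P, F) = -(F*F + F)/8 = -(F² + F)/8 = -(F + F²)/8 = -F/8 - F²/8)
(-165 + H(-16))*(-362 + q(15, -13)) = (-165 + (-16)²)*(-362 - ⅛*(-13)*(1 - 13)) = (-165 + 256)*(-362 - ⅛*(-13)*(-12)) = 91*(-362 - 39/2) = 91*(-763/2) = -69433/2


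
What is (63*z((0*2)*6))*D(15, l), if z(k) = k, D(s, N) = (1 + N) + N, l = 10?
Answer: 0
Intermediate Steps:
D(s, N) = 1 + 2*N
(63*z((0*2)*6))*D(15, l) = (63*((0*2)*6))*(1 + 2*10) = (63*(0*6))*(1 + 20) = (63*0)*21 = 0*21 = 0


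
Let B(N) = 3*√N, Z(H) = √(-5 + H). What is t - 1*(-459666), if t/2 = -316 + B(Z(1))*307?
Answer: 460876 + 1842*I ≈ 4.6088e+5 + 1842.0*I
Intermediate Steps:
t = 1210 + 1842*I (t = 2*(-316 + (3*√(√(-5 + 1)))*307) = 2*(-316 + (3*√(√(-4)))*307) = 2*(-316 + (3*√(2*I))*307) = 2*(-316 + (3*(1 + I))*307) = 2*(-316 + (3 + 3*I)*307) = 2*(-316 + (921 + 921*I)) = 2*(605 + 921*I) = 1210 + 1842*I ≈ 1210.0 + 1842.0*I)
t - 1*(-459666) = (1210 + 1842*I) - 1*(-459666) = (1210 + 1842*I) + 459666 = 460876 + 1842*I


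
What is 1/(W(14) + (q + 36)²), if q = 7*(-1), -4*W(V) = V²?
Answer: 1/792 ≈ 0.0012626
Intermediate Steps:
W(V) = -V²/4
q = -7
1/(W(14) + (q + 36)²) = 1/(-¼*14² + (-7 + 36)²) = 1/(-¼*196 + 29²) = 1/(-49 + 841) = 1/792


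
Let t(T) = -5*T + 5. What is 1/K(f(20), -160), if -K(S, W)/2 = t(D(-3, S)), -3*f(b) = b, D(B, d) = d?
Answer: -3/230 ≈ -0.013043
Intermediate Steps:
f(b) = -b/3
t(T) = 5 - 5*T
K(S, W) = -10 + 10*S (K(S, W) = -2*(5 - 5*S) = -10 + 10*S)
1/K(f(20), -160) = 1/(-10 + 10*(-1/3*20)) = 1/(-10 + 10*(-20/3)) = 1/(-10 - 200/3) = 1/(-230/3) = -3/230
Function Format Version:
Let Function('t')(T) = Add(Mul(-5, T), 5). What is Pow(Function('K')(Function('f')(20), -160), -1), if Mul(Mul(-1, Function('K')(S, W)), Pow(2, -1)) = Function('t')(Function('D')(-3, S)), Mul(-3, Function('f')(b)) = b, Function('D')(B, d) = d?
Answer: Rational(-3, 230) ≈ -0.013043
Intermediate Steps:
Function('f')(b) = Mul(Rational(-1, 3), b)
Function('t')(T) = Add(5, Mul(-5, T))
Function('K')(S, W) = Add(-10, Mul(10, S)) (Function('K')(S, W) = Mul(-2, Add(5, Mul(-5, S))) = Add(-10, Mul(10, S)))
Pow(Function('K')(Function('f')(20), -160), -1) = Pow(Add(-10, Mul(10, Mul(Rational(-1, 3), 20))), -1) = Pow(Add(-10, Mul(10, Rational(-20, 3))), -1) = Pow(Add(-10, Rational(-200, 3)), -1) = Pow(Rational(-230, 3), -1) = Rational(-3, 230)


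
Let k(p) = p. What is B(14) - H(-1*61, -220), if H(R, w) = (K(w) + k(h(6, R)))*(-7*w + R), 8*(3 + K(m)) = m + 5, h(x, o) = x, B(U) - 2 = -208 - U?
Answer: 280729/8 ≈ 35091.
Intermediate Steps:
B(U) = -206 - U (B(U) = 2 + (-208 - U) = -206 - U)
K(m) = -19/8 + m/8 (K(m) = -3 + (m + 5)/8 = -3 + (5 + m)/8 = -3 + (5/8 + m/8) = -19/8 + m/8)
H(R, w) = (29/8 + w/8)*(R - 7*w) (H(R, w) = ((-19/8 + w/8) + 6)*(-7*w + R) = (29/8 + w/8)*(R - 7*w))
B(14) - H(-1*61, -220) = (-206 - 1*14) - (-203/8*(-220) - 7/8*(-220)² + 29*(-1*61)/8 + (⅛)*(-1*61)*(-220)) = (-206 - 14) - (11165/2 - 7/8*48400 + (29/8)*(-61) + (⅛)*(-61)*(-220)) = -220 - (11165/2 - 42350 - 1769/8 + 3355/2) = -220 - 1*(-282489/8) = -220 + 282489/8 = 280729/8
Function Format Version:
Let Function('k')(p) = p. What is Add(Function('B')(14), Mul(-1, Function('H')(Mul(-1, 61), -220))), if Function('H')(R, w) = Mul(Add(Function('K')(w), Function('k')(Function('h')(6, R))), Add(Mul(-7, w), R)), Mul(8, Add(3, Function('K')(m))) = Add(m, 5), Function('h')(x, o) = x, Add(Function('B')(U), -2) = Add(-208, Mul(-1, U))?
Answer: Rational(280729, 8) ≈ 35091.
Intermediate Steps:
Function('B')(U) = Add(-206, Mul(-1, U)) (Function('B')(U) = Add(2, Add(-208, Mul(-1, U))) = Add(-206, Mul(-1, U)))
Function('K')(m) = Add(Rational(-19, 8), Mul(Rational(1, 8), m)) (Function('K')(m) = Add(-3, Mul(Rational(1, 8), Add(m, 5))) = Add(-3, Mul(Rational(1, 8), Add(5, m))) = Add(-3, Add(Rational(5, 8), Mul(Rational(1, 8), m))) = Add(Rational(-19, 8), Mul(Rational(1, 8), m)))
Function('H')(R, w) = Mul(Add(Rational(29, 8), Mul(Rational(1, 8), w)), Add(R, Mul(-7, w))) (Function('H')(R, w) = Mul(Add(Add(Rational(-19, 8), Mul(Rational(1, 8), w)), 6), Add(Mul(-7, w), R)) = Mul(Add(Rational(29, 8), Mul(Rational(1, 8), w)), Add(R, Mul(-7, w))))
Add(Function('B')(14), Mul(-1, Function('H')(Mul(-1, 61), -220))) = Add(Add(-206, Mul(-1, 14)), Mul(-1, Add(Mul(Rational(-203, 8), -220), Mul(Rational(-7, 8), Pow(-220, 2)), Mul(Rational(29, 8), Mul(-1, 61)), Mul(Rational(1, 8), Mul(-1, 61), -220)))) = Add(Add(-206, -14), Mul(-1, Add(Rational(11165, 2), Mul(Rational(-7, 8), 48400), Mul(Rational(29, 8), -61), Mul(Rational(1, 8), -61, -220)))) = Add(-220, Mul(-1, Add(Rational(11165, 2), -42350, Rational(-1769, 8), Rational(3355, 2)))) = Add(-220, Mul(-1, Rational(-282489, 8))) = Add(-220, Rational(282489, 8)) = Rational(280729, 8)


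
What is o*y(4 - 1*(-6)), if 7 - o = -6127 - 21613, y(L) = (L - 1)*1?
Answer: 249723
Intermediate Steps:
y(L) = -1 + L (y(L) = (-1 + L)*1 = -1 + L)
o = 27747 (o = 7 - (-6127 - 21613) = 7 - 1*(-27740) = 7 + 27740 = 27747)
o*y(4 - 1*(-6)) = 27747*(-1 + (4 - 1*(-6))) = 27747*(-1 + (4 + 6)) = 27747*(-1 + 10) = 27747*9 = 249723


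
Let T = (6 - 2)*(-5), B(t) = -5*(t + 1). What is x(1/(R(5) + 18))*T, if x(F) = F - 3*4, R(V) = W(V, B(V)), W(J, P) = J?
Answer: 5500/23 ≈ 239.13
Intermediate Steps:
B(t) = -5 - 5*t (B(t) = -5*(1 + t) = -5 - 5*t)
R(V) = V
x(F) = -12 + F (x(F) = F - 12 = -12 + F)
T = -20 (T = 4*(-5) = -20)
x(1/(R(5) + 18))*T = (-12 + 1/(5 + 18))*(-20) = (-12 + 1/23)*(-20) = -275/23*(-20) = 5500/23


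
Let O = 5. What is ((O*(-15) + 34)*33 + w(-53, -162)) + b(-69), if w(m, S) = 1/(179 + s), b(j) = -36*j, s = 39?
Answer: 246559/218 ≈ 1131.0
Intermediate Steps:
w(m, S) = 1/218 (w(m, S) = 1/(179 + 39) = 1/218)
((O*(-15) + 34)*33 + w(-53, -162)) + b(-69) = ((5*(-15) + 34)*33 + 1/218) - 36*(-69) = ((-75 + 34)*33 + 1/218) + 2484 = (-41*33 + 1/218) + 2484 = (-1353 + 1/218) + 2484 = -294953/218 + 2484 = 246559/218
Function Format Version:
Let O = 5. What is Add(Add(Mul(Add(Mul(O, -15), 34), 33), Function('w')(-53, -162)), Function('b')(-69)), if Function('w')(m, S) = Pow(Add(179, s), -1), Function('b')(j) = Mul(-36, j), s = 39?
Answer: Rational(246559, 218) ≈ 1131.0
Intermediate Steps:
Function('w')(m, S) = Rational(1, 218) (Function('w')(m, S) = Pow(Add(179, 39), -1) = Pow(218, -1) = Rational(1, 218))
Add(Add(Mul(Add(Mul(O, -15), 34), 33), Function('w')(-53, -162)), Function('b')(-69)) = Add(Add(Mul(Add(Mul(5, -15), 34), 33), Rational(1, 218)), Mul(-36, -69)) = Add(Add(Mul(Add(-75, 34), 33), Rational(1, 218)), 2484) = Add(Add(Mul(-41, 33), Rational(1, 218)), 2484) = Add(Add(-1353, Rational(1, 218)), 2484) = Add(Rational(-294953, 218), 2484) = Rational(246559, 218)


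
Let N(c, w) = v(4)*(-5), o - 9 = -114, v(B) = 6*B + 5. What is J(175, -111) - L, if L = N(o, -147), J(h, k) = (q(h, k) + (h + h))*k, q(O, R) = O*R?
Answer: 2117470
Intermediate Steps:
v(B) = 5 + 6*B
o = -105 (o = 9 - 114 = -105)
J(h, k) = k*(2*h + h*k) (J(h, k) = (h*k + (h + h))*k = (h*k + 2*h)*k = (2*h + h*k)*k = k*(2*h + h*k))
N(c, w) = -145 (N(c, w) = (5 + 6*4)*(-5) = (5 + 24)*(-5) = 29*(-5) = -145)
L = -145
J(175, -111) - L = 175*(-111)*(2 - 111) - 1*(-145) = 175*(-111)*(-109) + 145 = 2117325 + 145 = 2117470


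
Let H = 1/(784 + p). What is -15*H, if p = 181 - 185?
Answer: -1/52 ≈ -0.019231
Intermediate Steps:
p = -4
H = 1/780 (H = 1/(784 - 4) = 1/780 ≈ 0.0012821)
-15*H = -15*1/780 = -1/52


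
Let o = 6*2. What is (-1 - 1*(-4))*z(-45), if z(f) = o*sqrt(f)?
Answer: 108*I*sqrt(5) ≈ 241.5*I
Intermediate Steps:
o = 12
z(f) = 12*sqrt(f)
(-1 - 1*(-4))*z(-45) = (-1 - 1*(-4))*(12*sqrt(-45)) = (-1 + 4)*(12*(3*I*sqrt(5))) = 3*(36*I*sqrt(5)) = 108*I*sqrt(5)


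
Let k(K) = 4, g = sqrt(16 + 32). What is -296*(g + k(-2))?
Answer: -1184 - 1184*sqrt(3) ≈ -3234.8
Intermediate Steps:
g = 4*sqrt(3) (g = sqrt(48) = 4*sqrt(3) ≈ 6.9282)
-296*(g + k(-2)) = -296*(4*sqrt(3) + 4) = -296*(4 + 4*sqrt(3)) = -1184 - 1184*sqrt(3)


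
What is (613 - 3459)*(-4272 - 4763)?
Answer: 25713610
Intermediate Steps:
(613 - 3459)*(-4272 - 4763) = -2846*(-9035) = 25713610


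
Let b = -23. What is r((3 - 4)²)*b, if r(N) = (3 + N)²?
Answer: -368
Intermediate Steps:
r((3 - 4)²)*b = (3 + (3 - 4)²)²*(-23) = (3 + (-1)²)²*(-23) = (3 + 1)²*(-23) = 4²*(-23) = 16*(-23) = -368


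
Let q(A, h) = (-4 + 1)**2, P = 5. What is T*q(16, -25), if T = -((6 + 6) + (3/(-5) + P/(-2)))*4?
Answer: -1602/5 ≈ -320.40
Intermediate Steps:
q(A, h) = 9 (q(A, h) = (-3)**2 = 9)
T = -178/5 (T = -((6 + 6) + (3/(-5) + 5/(-2)))*4 = -(12 + (3*(-1/5) + 5*(-1/2)))*4 = -(12 + (-3/5 - 5/2))*4 = -(12 - 31/10)*4 = -89*4/10 = -1*178/5 = -178/5 ≈ -35.600)
T*q(16, -25) = -178/5*9 = -1602/5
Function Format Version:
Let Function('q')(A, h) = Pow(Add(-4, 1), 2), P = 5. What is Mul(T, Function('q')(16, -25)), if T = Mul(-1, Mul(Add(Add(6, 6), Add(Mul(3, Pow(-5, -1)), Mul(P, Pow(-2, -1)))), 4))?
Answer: Rational(-1602, 5) ≈ -320.40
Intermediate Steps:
Function('q')(A, h) = 9 (Function('q')(A, h) = Pow(-3, 2) = 9)
T = Rational(-178, 5) (T = Mul(-1, Mul(Add(Add(6, 6), Add(Mul(3, Pow(-5, -1)), Mul(5, Pow(-2, -1)))), 4)) = Mul(-1, Mul(Add(12, Add(Mul(3, Rational(-1, 5)), Mul(5, Rational(-1, 2)))), 4)) = Mul(-1, Mul(Add(12, Add(Rational(-3, 5), Rational(-5, 2))), 4)) = Mul(-1, Mul(Add(12, Rational(-31, 10)), 4)) = Mul(-1, Mul(Rational(89, 10), 4)) = Mul(-1, Rational(178, 5)) = Rational(-178, 5) ≈ -35.600)
Mul(T, Function('q')(16, -25)) = Mul(Rational(-178, 5), 9) = Rational(-1602, 5)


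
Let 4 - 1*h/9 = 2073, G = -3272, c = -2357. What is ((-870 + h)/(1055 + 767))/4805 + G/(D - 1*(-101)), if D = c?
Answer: 893794982/617207055 ≈ 1.4481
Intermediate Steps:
D = -2357
h = -18621 (h = 36 - 9*2073 = 36 - 18657 = -18621)
((-870 + h)/(1055 + 767))/4805 + G/(D - 1*(-101)) = ((-870 - 18621)/(1055 + 767))/4805 - 3272/(-2357 - 1*(-101)) = -19491/1822*(1/4805) - 3272/(-2357 + 101) = -19491*1/1822*(1/4805) - 3272/(-2256) = -19491/1822*1/4805 - 3272*(-1/2256) = -19491/8754710 + 409/282 = 893794982/617207055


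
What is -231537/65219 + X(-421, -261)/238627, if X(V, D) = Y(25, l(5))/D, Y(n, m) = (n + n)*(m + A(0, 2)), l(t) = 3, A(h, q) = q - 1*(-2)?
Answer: -14420528528089/4061946735693 ≈ -3.5502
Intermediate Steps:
A(h, q) = 2 + q (A(h, q) = q + 2 = 2 + q)
Y(n, m) = 2*n*(4 + m) (Y(n, m) = (n + n)*(m + (2 + 2)) = (2*n)*(m + 4) = (2*n)*(4 + m) = 2*n*(4 + m))
X(V, D) = 350/D (X(V, D) = (2*25*(4 + 3))/D = (2*25*7)/D = 350/D)
-231537/65219 + X(-421, -261)/238627 = -231537/65219 + (350/(-261))/238627 = -231537*1/65219 + (350*(-1/261))*(1/238627) = -231537/65219 - 350/261*1/238627 = -231537/65219 - 350/62281647 = -14420528528089/4061946735693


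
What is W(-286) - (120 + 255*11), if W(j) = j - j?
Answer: -2925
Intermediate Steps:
W(j) = 0
W(-286) - (120 + 255*11) = 0 - (120 + 255*11) = 0 - (120 + 2805) = 0 - 1*2925 = 0 - 2925 = -2925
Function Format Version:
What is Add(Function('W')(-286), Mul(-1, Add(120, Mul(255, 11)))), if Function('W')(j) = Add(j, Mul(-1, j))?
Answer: -2925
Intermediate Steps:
Function('W')(j) = 0
Add(Function('W')(-286), Mul(-1, Add(120, Mul(255, 11)))) = Add(0, Mul(-1, Add(120, Mul(255, 11)))) = Add(0, Mul(-1, Add(120, 2805))) = Add(0, Mul(-1, 2925)) = Add(0, -2925) = -2925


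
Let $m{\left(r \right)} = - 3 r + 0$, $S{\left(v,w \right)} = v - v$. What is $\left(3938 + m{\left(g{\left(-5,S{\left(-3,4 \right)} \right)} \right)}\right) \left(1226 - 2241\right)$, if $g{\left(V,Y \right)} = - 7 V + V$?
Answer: $-3905720$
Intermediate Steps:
$S{\left(v,w \right)} = 0$
$g{\left(V,Y \right)} = - 6 V$
$m{\left(r \right)} = - 3 r$
$\left(3938 + m{\left(g{\left(-5,S{\left(-3,4 \right)} \right)} \right)}\right) \left(1226 - 2241\right) = \left(3938 - 3 \left(\left(-6\right) \left(-5\right)\right)\right) \left(1226 - 2241\right) = \left(3938 - 90\right) \left(-1015\right) = 3848 \left(-1015\right) = -3905720$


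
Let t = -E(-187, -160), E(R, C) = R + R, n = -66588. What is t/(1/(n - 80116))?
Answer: -54867296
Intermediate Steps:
E(R, C) = 2*R
t = 374 (t = -2*(-187) = -1*(-374) = 374)
t/(1/(n - 80116)) = 374/(1/(-66588 - 80116)) = 374/(1/(-146704)) = 374/(-1/146704) = 374*(-146704) = -54867296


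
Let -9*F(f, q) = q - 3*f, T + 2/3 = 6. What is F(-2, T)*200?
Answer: -6800/27 ≈ -251.85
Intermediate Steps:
T = 16/3 (T = -⅔ + 6 = 16/3 ≈ 5.3333)
F(f, q) = -q/9 + f/3 (F(f, q) = -(q - 3*f)/9 = -q/9 + f/3)
F(-2, T)*200 = (-⅑*16/3 + (⅓)*(-2))*200 = (-16/27 - ⅔)*200 = -34/27*200 = -6800/27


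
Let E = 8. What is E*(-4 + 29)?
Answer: 200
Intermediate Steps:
E*(-4 + 29) = 8*(-4 + 29) = 8*25 = 200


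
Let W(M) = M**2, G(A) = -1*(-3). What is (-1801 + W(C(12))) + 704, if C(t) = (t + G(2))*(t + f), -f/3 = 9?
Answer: 49528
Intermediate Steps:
G(A) = 3
f = -27 (f = -3*9 = -27)
C(t) = (-27 + t)*(3 + t) (C(t) = (t + 3)*(t - 27) = (3 + t)*(-27 + t) = (-27 + t)*(3 + t))
(-1801 + W(C(12))) + 704 = (-1801 + (-81 + 12**2 - 24*12)**2) + 704 = (-1801 + (-81 + 144 - 288)**2) + 704 = (-1801 + (-225)**2) + 704 = (-1801 + 50625) + 704 = 48824 + 704 = 49528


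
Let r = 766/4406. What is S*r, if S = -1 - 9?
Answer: -3830/2203 ≈ -1.7385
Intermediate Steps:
S = -10
r = 383/2203 (r = 766*(1/4406) = 383/2203 ≈ 0.17385)
S*r = -10*383/2203 = -3830/2203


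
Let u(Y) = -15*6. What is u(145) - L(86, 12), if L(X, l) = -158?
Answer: 68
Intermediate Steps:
u(Y) = -90
u(145) - L(86, 12) = -90 - 1*(-158) = -90 + 158 = 68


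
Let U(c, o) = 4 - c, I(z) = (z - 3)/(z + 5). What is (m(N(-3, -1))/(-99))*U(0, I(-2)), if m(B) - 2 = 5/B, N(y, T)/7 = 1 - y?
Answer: -61/693 ≈ -0.088023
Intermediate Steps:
N(y, T) = 7 - 7*y (N(y, T) = 7*(1 - y) = 7 - 7*y)
I(z) = (-3 + z)/(5 + z)
m(B) = 2 + 5/B
(m(N(-3, -1))/(-99))*U(0, I(-2)) = ((2 + 5/(7 - 7*(-3)))/(-99))*(4 - 1*0) = ((2 + 5/(7 + 21))*(-1/99))*(4 + 0) = ((2 + 5/28)*(-1/99))*4 = ((61/28)*(-1/99))*4 = -61/2772*4 = -61/693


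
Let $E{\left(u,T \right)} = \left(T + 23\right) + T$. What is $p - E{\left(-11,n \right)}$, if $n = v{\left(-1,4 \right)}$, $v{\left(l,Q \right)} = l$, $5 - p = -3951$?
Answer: $3935$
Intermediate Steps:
$p = 3956$ ($p = 5 - -3951 = 5 + 3951 = 3956$)
$n = -1$
$E{\left(u,T \right)} = 23 + 2 T$ ($E{\left(u,T \right)} = \left(23 + T\right) + T = 23 + 2 T$)
$p - E{\left(-11,n \right)} = 3956 - \left(23 + 2 \left(-1\right)\right) = 3956 - \left(23 - 2\right) = 3956 - 21 = 3935$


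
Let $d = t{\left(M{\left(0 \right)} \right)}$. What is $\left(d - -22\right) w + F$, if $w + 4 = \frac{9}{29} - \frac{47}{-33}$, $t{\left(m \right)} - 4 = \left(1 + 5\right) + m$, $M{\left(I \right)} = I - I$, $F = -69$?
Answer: $- \frac{135409}{957} \approx -141.49$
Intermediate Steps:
$M{\left(I \right)} = 0$
$t{\left(m \right)} = 10 + m$ ($t{\left(m \right)} = 4 + \left(\left(1 + 5\right) + m\right) = 4 + \left(6 + m\right) = 10 + m$)
$d = 10$ ($d = 10 + 0 = 10$)
$w = - \frac{2168}{957}$ ($w = -4 + \left(\frac{9}{29} - \frac{47}{-33}\right) = -4 + \left(9 \cdot \frac{1}{29} - - \frac{47}{33}\right) = -4 + \left(\frac{9}{29} + \frac{47}{33}\right) = -4 + \frac{1660}{957} = - \frac{2168}{957} \approx -2.2654$)
$\left(d - -22\right) w + F = \left(10 - -22\right) \left(- \frac{2168}{957}\right) - 69 = \left(10 + 22\right) \left(- \frac{2168}{957}\right) - 69 = 32 \left(- \frac{2168}{957}\right) - 69 = - \frac{69376}{957} - 69 = - \frac{135409}{957}$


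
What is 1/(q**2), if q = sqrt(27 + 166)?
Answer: 1/193 ≈ 0.0051813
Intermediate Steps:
q = sqrt(193) ≈ 13.892
1/(q**2) = 1/((sqrt(193))**2) = 1/193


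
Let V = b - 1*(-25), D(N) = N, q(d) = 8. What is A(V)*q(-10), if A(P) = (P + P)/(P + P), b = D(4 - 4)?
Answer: 8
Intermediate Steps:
b = 0 (b = 4 - 4 = 0)
V = 25 (V = 0 - 1*(-25) = 0 + 25 = 25)
A(P) = 1 (A(P) = (2*P)/((2*P)) = (2*P)*(1/(2*P)) = 1)
A(V)*q(-10) = 1*8 = 8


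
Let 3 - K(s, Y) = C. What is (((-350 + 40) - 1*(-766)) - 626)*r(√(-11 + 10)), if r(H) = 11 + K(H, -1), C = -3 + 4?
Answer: -2210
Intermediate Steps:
C = 1
K(s, Y) = 2 (K(s, Y) = 3 - 1*1 = 3 - 1 = 2)
r(H) = 13 (r(H) = 11 + 2 = 13)
(((-350 + 40) - 1*(-766)) - 626)*r(√(-11 + 10)) = (((-350 + 40) - 1*(-766)) - 626)*13 = ((-310 + 766) - 626)*13 = (456 - 626)*13 = -170*13 = -2210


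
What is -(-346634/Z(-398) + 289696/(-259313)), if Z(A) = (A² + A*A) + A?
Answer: 90774706901/41024613165 ≈ 2.2127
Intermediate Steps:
Z(A) = A + 2*A² (Z(A) = (A² + A²) + A = 2*A² + A = A + 2*A²)
-(-346634/Z(-398) + 289696/(-259313)) = -(-346634*(-1/(398*(1 + 2*(-398)))) + 289696/(-259313)) = -(-346634*(-1/(398*(1 - 796))) + 289696*(-1/259313)) = -(-346634/((-398*(-795))) - 289696/259313) = -(-346634/316410 - 289696/259313) = -(-346634*1/316410 - 289696/259313) = -(-173317/158205 - 289696/259313) = -1*(-90774706901/41024613165) = 90774706901/41024613165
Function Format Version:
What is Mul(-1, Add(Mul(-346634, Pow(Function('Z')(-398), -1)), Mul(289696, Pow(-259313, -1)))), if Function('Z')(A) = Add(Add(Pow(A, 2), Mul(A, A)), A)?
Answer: Rational(90774706901, 41024613165) ≈ 2.2127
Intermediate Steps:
Function('Z')(A) = Add(A, Mul(2, Pow(A, 2))) (Function('Z')(A) = Add(Add(Pow(A, 2), Pow(A, 2)), A) = Add(Mul(2, Pow(A, 2)), A) = Add(A, Mul(2, Pow(A, 2))))
Mul(-1, Add(Mul(-346634, Pow(Function('Z')(-398), -1)), Mul(289696, Pow(-259313, -1)))) = Mul(-1, Add(Mul(-346634, Pow(Mul(-398, Add(1, Mul(2, -398))), -1)), Mul(289696, Pow(-259313, -1)))) = Mul(-1, Add(Mul(-346634, Pow(Mul(-398, Add(1, -796)), -1)), Mul(289696, Rational(-1, 259313)))) = Mul(-1, Add(Mul(-346634, Pow(Mul(-398, -795), -1)), Rational(-289696, 259313))) = Mul(-1, Add(Mul(-346634, Pow(316410, -1)), Rational(-289696, 259313))) = Mul(-1, Add(Mul(-346634, Rational(1, 316410)), Rational(-289696, 259313))) = Mul(-1, Add(Rational(-173317, 158205), Rational(-289696, 259313))) = Mul(-1, Rational(-90774706901, 41024613165)) = Rational(90774706901, 41024613165)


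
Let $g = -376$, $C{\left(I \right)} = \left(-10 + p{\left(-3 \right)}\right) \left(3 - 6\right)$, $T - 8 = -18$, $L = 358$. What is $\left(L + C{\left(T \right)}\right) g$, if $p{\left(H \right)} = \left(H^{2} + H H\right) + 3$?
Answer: $-122200$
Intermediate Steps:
$p{\left(H \right)} = 3 + 2 H^{2}$ ($p{\left(H \right)} = \left(H^{2} + H^{2}\right) + 3 = 2 H^{2} + 3 = 3 + 2 H^{2}$)
$T = -10$ ($T = 8 - 18 = -10$)
$C{\left(I \right)} = -33$ ($C{\left(I \right)} = \left(-10 + \left(3 + 2 \left(-3\right)^{2}\right)\right) \left(3 - 6\right) = \left(-10 + \left(3 + 2 \cdot 9\right)\right) \left(-3\right) = \left(-10 + \left(3 + 18\right)\right) \left(-3\right) = \left(-10 + 21\right) \left(-3\right) = 11 \left(-3\right) = -33$)
$\left(L + C{\left(T \right)}\right) g = \left(358 - 33\right) \left(-376\right) = 325 \left(-376\right) = -122200$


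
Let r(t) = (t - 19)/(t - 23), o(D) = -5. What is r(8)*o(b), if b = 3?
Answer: -11/3 ≈ -3.6667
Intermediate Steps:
r(t) = (-19 + t)/(-23 + t)
r(8)*o(b) = ((-19 + 8)/(-23 + 8))*(-5) = (-11/(-15))*(-5) = -1/15*(-11)*(-5) = (11/15)*(-5) = -11/3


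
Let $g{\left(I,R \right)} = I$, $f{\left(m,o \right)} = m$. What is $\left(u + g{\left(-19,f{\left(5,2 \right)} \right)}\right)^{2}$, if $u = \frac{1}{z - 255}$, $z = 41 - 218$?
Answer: $\frac{67387681}{186624} \approx 361.09$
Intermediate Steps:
$z = -177$ ($z = 41 - 218 = -177$)
$u = - \frac{1}{432}$ ($u = \frac{1}{-177 - 255} = \frac{1}{-432} = - \frac{1}{432} \approx -0.0023148$)
$\left(u + g{\left(-19,f{\left(5,2 \right)} \right)}\right)^{2} = \left(- \frac{1}{432} - 19\right)^{2} = \left(- \frac{8209}{432}\right)^{2} = \frac{67387681}{186624}$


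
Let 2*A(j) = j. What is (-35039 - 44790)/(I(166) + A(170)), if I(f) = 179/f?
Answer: -13251614/14289 ≈ -927.40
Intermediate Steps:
A(j) = j/2
(-35039 - 44790)/(I(166) + A(170)) = (-35039 - 44790)/(179/166 + (½)*170) = -79829/(179*(1/166) + 85) = -79829/(179/166 + 85) = -79829/14289/166 = -79829*166/14289 = -13251614/14289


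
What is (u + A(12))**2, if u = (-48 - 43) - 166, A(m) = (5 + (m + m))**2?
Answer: 341056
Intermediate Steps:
A(m) = (5 + 2*m)**2
u = -257 (u = -91 - 166 = -257)
(u + A(12))**2 = (-257 + (5 + 2*12)**2)**2 = (-257 + (5 + 24)**2)**2 = (-257 + 29**2)**2 = (-257 + 841)**2 = 584**2 = 341056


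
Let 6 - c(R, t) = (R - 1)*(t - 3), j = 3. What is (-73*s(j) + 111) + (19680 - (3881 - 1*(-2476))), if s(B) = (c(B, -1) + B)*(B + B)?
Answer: 5988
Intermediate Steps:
c(R, t) = 6 - (-1 + R)*(-3 + t) (c(R, t) = 6 - (R - 1)*(t - 3) = 6 - (-1 + R)*(-3 + t))
s(B) = 2*B*(2 + 5*B) (s(B) = ((3 - 1 + 3*B - 1*B*(-1)) + B)*(B + B) = ((3 - 1 + 3*B + B) + B)*(2*B) = ((2 + 4*B) + B)*(2*B) = (2 + 5*B)*(2*B) = 2*B*(2 + 5*B))
(-73*s(j) + 111) + (19680 - (3881 - 1*(-2476))) = (-146*3*(2 + 5*3) + 111) + (19680 - (3881 - 1*(-2476))) = (-146*3*(2 + 15) + 111) + (19680 - (3881 + 2476)) = (-146*3*17 + 111) + (19680 - 1*6357) = (-73*102 + 111) + (19680 - 6357) = (-7446 + 111) + 13323 = -7335 + 13323 = 5988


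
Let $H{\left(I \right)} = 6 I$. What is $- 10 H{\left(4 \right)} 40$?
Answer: $-9600$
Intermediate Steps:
$- 10 H{\left(4 \right)} 40 = - 10 \cdot 6 \cdot 4 \cdot 40 = \left(-10\right) 24 \cdot 40 = \left(-240\right) 40 = -9600$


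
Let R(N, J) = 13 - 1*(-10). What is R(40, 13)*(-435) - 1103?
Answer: -11108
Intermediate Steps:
R(N, J) = 23 (R(N, J) = 13 + 10 = 23)
R(40, 13)*(-435) - 1103 = 23*(-435) - 1103 = -10005 - 1103 = -11108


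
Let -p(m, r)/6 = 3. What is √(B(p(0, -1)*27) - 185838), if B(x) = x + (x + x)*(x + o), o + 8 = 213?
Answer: 2*√21702 ≈ 294.63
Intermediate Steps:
o = 205 (o = -8 + 213 = 205)
p(m, r) = -18 (p(m, r) = -6*3 = -18)
B(x) = x + 2*x*(205 + x) (B(x) = x + (x + x)*(x + 205) = x + (2*x)*(205 + x) = x + 2*x*(205 + x))
√(B(p(0, -1)*27) - 185838) = √((-18*27)*(411 + 2*(-18*27)) - 185838) = √(-486*(411 + 2*(-486)) - 185838) = √(-486*(411 - 972) - 185838) = √(-486*(-561) - 185838) = √(272646 - 185838) = √86808 = 2*√21702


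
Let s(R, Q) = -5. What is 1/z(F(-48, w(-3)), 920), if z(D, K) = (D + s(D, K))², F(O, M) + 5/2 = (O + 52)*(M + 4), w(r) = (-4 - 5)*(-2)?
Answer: 4/25921 ≈ 0.00015432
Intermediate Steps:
w(r) = 18 (w(r) = -9*(-2) = 18)
F(O, M) = -5/2 + (4 + M)*(52 + O) (F(O, M) = -5/2 + (O + 52)*(M + 4) = -5/2 + (52 + O)*(4 + M) = -5/2 + (4 + M)*(52 + O))
z(D, K) = (-5 + D)² (z(D, K) = (D - 5)² = (-5 + D)²)
1/z(F(-48, w(-3)), 920) = 1/((-5 + (411/2 + 4*(-48) + 52*18 + 18*(-48)))²) = 1/((-5 + (411/2 - 192 + 936 - 864))²) = 1/((-5 + 171/2)²) = 1/((161/2)²) = 1/(25921/4) = 4/25921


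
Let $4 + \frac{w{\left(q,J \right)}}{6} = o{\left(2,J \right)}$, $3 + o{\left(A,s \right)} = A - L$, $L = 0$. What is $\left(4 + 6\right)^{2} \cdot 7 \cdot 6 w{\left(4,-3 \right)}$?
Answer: $-126000$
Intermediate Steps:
$o{\left(A,s \right)} = -3 + A$ ($o{\left(A,s \right)} = -3 + \left(A - 0\right) = -3 + \left(A + 0\right) = -3 + A$)
$w{\left(q,J \right)} = -30$ ($w{\left(q,J \right)} = -24 + 6 \left(-3 + 2\right) = -24 + 6 \left(-1\right) = -24 - 6 = -30$)
$\left(4 + 6\right)^{2} \cdot 7 \cdot 6 w{\left(4,-3 \right)} = \left(4 + 6\right)^{2} \cdot 7 \cdot 6 \left(-30\right) = 10^{2} \cdot 7 \left(-180\right) = 100 \cdot 7 \left(-180\right) = 700 \left(-180\right) = -126000$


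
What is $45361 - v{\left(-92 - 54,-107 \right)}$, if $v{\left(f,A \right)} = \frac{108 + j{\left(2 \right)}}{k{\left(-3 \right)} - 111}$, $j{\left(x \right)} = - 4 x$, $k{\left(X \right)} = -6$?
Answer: $\frac{5307337}{117} \approx 45362.0$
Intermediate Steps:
$v{\left(f,A \right)} = - \frac{100}{117}$ ($v{\left(f,A \right)} = \frac{108 - 8}{-6 - 111} = \frac{108 - 8}{-117} = 100 \left(- \frac{1}{117}\right) = - \frac{100}{117}$)
$45361 - v{\left(-92 - 54,-107 \right)} = 45361 - - \frac{100}{117} = 45361 + \frac{100}{117} = \frac{5307337}{117}$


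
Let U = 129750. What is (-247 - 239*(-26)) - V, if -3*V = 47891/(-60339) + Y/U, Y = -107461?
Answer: 46711322337907/7828985250 ≈ 5966.5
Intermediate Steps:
V = 4232648843/7828985250 (V = -(47891/(-60339) - 107461/129750)/3 = -(47891*(-1/60339) - 107461*1/129750)/3 = -(-47891/60339 - 107461/129750)/3 = -1/3*(-4232648843/2609661750) = 4232648843/7828985250 ≈ 0.54064)
(-247 - 239*(-26)) - V = (-247 - 239*(-26)) - 1*4232648843/7828985250 = (-247 + 6214) - 4232648843/7828985250 = 5967 - 4232648843/7828985250 = 46711322337907/7828985250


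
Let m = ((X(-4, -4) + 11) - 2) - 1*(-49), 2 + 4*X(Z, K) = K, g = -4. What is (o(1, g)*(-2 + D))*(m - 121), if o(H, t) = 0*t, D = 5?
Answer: 0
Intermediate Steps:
o(H, t) = 0
X(Z, K) = -1/2 + K/4
m = 113/2 (m = (((-1/2 + (1/4)*(-4)) + 11) - 2) - 1*(-49) = (((-1/2 - 1) + 11) - 2) + 49 = ((-3/2 + 11) - 2) + 49 = (19/2 - 2) + 49 = 15/2 + 49 = 113/2 ≈ 56.500)
(o(1, g)*(-2 + D))*(m - 121) = (0*(-2 + 5))*(113/2 - 121) = (0*3)*(-129/2) = 0*(-129/2) = 0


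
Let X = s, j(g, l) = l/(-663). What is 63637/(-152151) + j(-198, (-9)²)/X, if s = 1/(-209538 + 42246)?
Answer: 687234353707/33625371 ≈ 20438.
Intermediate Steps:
j(g, l) = -l/663 (j(g, l) = l*(-1/663) = -l/663)
s = -1/167292 (s = 1/(-167292) = -1/167292 ≈ -5.9776e-6)
X = -1/167292 ≈ -5.9776e-6
63637/(-152151) + j(-198, (-9)²)/X = 63637/(-152151) + (-1/663*(-9)²)/(-1/167292) = 63637*(-1/152151) - 1/663*81*(-167292) = -63637/152151 - 27/221*(-167292) = -63637/152151 + 4516884/221 = 687234353707/33625371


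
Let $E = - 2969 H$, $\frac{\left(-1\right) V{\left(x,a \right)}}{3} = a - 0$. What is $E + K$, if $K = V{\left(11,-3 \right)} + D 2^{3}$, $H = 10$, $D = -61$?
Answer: $-30169$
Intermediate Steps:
$V{\left(x,a \right)} = - 3 a$ ($V{\left(x,a \right)} = - 3 \left(a - 0\right) = - 3 \left(a + 0\right) = - 3 a$)
$E = -29690$ ($E = \left(-2969\right) 10 = -29690$)
$K = -479$ ($K = \left(-3\right) \left(-3\right) - 61 \cdot 2^{3} = 9 - 488 = -479$)
$E + K = -29690 - 479 = -30169$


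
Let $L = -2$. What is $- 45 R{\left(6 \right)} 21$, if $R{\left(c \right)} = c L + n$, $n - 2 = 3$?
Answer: $6615$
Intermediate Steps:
$n = 5$ ($n = 2 + 3 = 5$)
$R{\left(c \right)} = 5 - 2 c$ ($R{\left(c \right)} = c \left(-2\right) + 5 = - 2 c + 5 = 5 - 2 c$)
$- 45 R{\left(6 \right)} 21 = - 45 \left(5 - 12\right) 21 = \left(-45\right) \left(-7\right) 21 = 315 \cdot 21 = 6615$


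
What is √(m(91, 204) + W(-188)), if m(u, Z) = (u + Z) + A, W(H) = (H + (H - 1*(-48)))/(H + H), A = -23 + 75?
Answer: 5*√30738/47 ≈ 18.651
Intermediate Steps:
A = 52
W(H) = (48 + 2*H)/(2*H) (W(H) = (H + (H + 48))/((2*H)) = (H + (48 + H))*(1/(2*H)) = (48 + 2*H)*(1/(2*H)) = (48 + 2*H)/(2*H))
m(u, Z) = 52 + Z + u (m(u, Z) = (u + Z) + 52 = (Z + u) + 52 = 52 + Z + u)
√(m(91, 204) + W(-188)) = √((52 + 204 + 91) + (24 - 188)/(-188)) = √(347 - 1/188*(-164)) = √(347 + 41/47) = √(16350/47) = 5*√30738/47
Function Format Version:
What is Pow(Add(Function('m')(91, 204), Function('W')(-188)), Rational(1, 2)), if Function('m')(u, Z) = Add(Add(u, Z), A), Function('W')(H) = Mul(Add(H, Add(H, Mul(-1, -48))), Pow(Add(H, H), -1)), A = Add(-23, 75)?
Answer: Mul(Rational(5, 47), Pow(30738, Rational(1, 2))) ≈ 18.651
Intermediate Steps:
A = 52
Function('W')(H) = Mul(Rational(1, 2), Pow(H, -1), Add(48, Mul(2, H))) (Function('W')(H) = Mul(Add(H, Add(H, 48)), Pow(Mul(2, H), -1)) = Mul(Add(H, Add(48, H)), Mul(Rational(1, 2), Pow(H, -1))) = Mul(Add(48, Mul(2, H)), Mul(Rational(1, 2), Pow(H, -1))) = Mul(Rational(1, 2), Pow(H, -1), Add(48, Mul(2, H))))
Function('m')(u, Z) = Add(52, Z, u) (Function('m')(u, Z) = Add(Add(u, Z), 52) = Add(Add(Z, u), 52) = Add(52, Z, u))
Pow(Add(Function('m')(91, 204), Function('W')(-188)), Rational(1, 2)) = Pow(Add(Add(52, 204, 91), Mul(Pow(-188, -1), Add(24, -188))), Rational(1, 2)) = Pow(Add(347, Mul(Rational(-1, 188), -164)), Rational(1, 2)) = Pow(Add(347, Rational(41, 47)), Rational(1, 2)) = Pow(Rational(16350, 47), Rational(1, 2)) = Mul(Rational(5, 47), Pow(30738, Rational(1, 2)))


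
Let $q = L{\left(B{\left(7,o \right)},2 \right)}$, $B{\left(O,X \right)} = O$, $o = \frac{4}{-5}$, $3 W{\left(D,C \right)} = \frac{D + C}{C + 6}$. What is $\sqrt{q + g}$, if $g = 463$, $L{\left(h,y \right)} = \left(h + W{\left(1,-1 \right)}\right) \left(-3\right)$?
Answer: $\sqrt{442} \approx 21.024$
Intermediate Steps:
$W{\left(D,C \right)} = \frac{C + D}{3 \left(6 + C\right)}$ ($W{\left(D,C \right)} = \frac{\left(D + C\right) \frac{1}{C + 6}}{3} = \frac{\left(C + D\right) \frac{1}{6 + C}}{3} = \frac{\frac{1}{6 + C} \left(C + D\right)}{3} = \frac{C + D}{3 \left(6 + C\right)}$)
$o = - \frac{4}{5}$ ($o = 4 \left(- \frac{1}{5}\right) = - \frac{4}{5} \approx -0.8$)
$L{\left(h,y \right)} = - 3 h$ ($L{\left(h,y \right)} = \left(h + \frac{-1 + 1}{3 \left(6 - 1\right)}\right) \left(-3\right) = \left(h + \frac{1}{3} \cdot \frac{1}{5} \cdot 0\right) \left(-3\right) = \left(h + 0\right) \left(-3\right) = h \left(-3\right) = - 3 h$)
$q = -21$ ($q = \left(-3\right) 7 = -21$)
$\sqrt{q + g} = \sqrt{-21 + 463} = \sqrt{442}$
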